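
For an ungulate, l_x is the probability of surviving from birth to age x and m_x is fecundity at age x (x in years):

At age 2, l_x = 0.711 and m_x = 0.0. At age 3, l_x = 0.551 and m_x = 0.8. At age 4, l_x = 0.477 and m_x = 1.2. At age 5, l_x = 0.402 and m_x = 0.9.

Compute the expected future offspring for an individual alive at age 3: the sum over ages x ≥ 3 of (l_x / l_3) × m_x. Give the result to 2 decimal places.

l_3 = 0.551. Conditional survival from age 3 to x is l_x / l_3.
  x=3: (0.551/0.551) × 0.8 = 0.8000
  x=4: (0.477/0.551) × 1.2 = 1.0388
  x=5: (0.402/0.551) × 0.9 = 0.6566
Sum = 0.8000 + 1.0388 + 0.6566 = 2.4955

2.50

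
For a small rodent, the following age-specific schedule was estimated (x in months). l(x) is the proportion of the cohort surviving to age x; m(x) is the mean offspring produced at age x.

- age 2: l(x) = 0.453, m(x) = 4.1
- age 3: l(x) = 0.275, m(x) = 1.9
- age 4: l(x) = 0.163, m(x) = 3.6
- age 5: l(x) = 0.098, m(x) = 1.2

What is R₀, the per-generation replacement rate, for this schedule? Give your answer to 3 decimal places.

3.084

R₀ = Σ l(x) m(x):
  age 2: 0.453 × 4.1 = 1.8573
  age 3: 0.275 × 1.9 = 0.5225
  age 4: 0.163 × 3.6 = 0.5868
  age 5: 0.098 × 1.2 = 0.1176
R₀ = 1.8573 + 0.5225 + 0.5868 + 0.1176 = 3.0842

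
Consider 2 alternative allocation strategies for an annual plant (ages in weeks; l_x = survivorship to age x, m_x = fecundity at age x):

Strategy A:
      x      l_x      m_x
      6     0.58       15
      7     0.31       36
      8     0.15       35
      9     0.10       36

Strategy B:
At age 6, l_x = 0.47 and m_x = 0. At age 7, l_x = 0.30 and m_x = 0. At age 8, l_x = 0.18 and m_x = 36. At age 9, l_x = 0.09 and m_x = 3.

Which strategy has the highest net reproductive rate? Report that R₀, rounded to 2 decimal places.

28.71

Strategy A: R₀ = 0.58×15 + 0.31×36 + 0.15×35 + 0.10×36 = 28.7100
Strategy B: R₀ = 0.47×0 + 0.30×0 + 0.18×36 + 0.09×3 = 6.7500
Highest R₀: strategy A with 28.7100.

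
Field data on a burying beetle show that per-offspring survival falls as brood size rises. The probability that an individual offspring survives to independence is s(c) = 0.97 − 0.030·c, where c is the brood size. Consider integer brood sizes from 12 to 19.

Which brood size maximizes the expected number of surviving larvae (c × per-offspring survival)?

16

Expected surviving larvae = c × s(c):
  c=12: 12 × 0.610 = 7.320
  c=13: 13 × 0.580 = 7.540
  c=14: 14 × 0.550 = 7.700
  c=15: 15 × 0.520 = 7.800
  c=16: 16 × 0.490 = 7.840
  c=17: 17 × 0.460 = 7.820
  c=18: 18 × 0.430 = 7.740
  c=19: 19 × 0.400 = 7.600
Maximum at c = 16 (7.840 surviving larvae).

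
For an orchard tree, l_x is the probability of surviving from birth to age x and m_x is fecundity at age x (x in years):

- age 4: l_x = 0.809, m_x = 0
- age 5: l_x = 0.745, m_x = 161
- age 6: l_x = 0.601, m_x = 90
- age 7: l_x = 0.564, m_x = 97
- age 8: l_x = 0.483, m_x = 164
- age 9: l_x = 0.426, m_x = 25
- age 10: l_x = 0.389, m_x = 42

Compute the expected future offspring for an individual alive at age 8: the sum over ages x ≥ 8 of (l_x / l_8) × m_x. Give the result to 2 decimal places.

219.88

l_8 = 0.483. Conditional survival from age 8 to x is l_x / l_8.
  x=8: (0.483/0.483) × 164 = 164.0000
  x=9: (0.426/0.483) × 25 = 22.0497
  x=10: (0.389/0.483) × 42 = 33.8261
Sum = 164.0000 + 22.0497 + 33.8261 = 219.8758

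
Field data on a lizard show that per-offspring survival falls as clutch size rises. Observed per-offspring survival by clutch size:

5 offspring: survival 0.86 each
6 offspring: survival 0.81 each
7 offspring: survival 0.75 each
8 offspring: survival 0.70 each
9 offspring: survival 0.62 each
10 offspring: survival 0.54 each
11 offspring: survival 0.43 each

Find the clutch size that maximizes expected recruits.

Expected recruits = c × s(c):
  c=5: 5 × 0.86 = 4.300
  c=6: 6 × 0.81 = 4.860
  c=7: 7 × 0.75 = 5.250
  c=8: 8 × 0.70 = 5.600
  c=9: 9 × 0.62 = 5.580
  c=10: 10 × 0.54 = 5.400
  c=11: 11 × 0.43 = 4.730
Maximum at c = 8 (5.600 recruits).

8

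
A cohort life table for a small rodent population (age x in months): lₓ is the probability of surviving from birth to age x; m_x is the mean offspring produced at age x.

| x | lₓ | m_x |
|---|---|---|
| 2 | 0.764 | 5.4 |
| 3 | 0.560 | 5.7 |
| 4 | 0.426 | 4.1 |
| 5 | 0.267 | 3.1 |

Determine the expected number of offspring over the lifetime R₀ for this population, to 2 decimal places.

R₀ = Σ lₓ m_x:
  age 2: 0.764 × 5.4 = 4.1256
  age 3: 0.560 × 5.7 = 3.1920
  age 4: 0.426 × 4.1 = 1.7466
  age 5: 0.267 × 3.1 = 0.8277
R₀ = 4.1256 + 3.1920 + 1.7466 + 0.8277 = 9.8919

9.89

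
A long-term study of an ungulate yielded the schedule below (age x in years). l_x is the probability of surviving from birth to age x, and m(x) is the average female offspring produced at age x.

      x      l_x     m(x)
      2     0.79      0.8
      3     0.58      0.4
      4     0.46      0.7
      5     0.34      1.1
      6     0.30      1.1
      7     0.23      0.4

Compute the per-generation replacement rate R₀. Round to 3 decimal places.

R₀ = Σ l_x m(x):
  age 2: 0.79 × 0.8 = 0.6320
  age 3: 0.58 × 0.4 = 0.2320
  age 4: 0.46 × 0.7 = 0.3220
  age 5: 0.34 × 1.1 = 0.3740
  age 6: 0.30 × 1.1 = 0.3300
  age 7: 0.23 × 0.4 = 0.0920
R₀ = 0.6320 + 0.2320 + 0.3220 + 0.3740 + 0.3300 + 0.0920 = 1.9820

1.982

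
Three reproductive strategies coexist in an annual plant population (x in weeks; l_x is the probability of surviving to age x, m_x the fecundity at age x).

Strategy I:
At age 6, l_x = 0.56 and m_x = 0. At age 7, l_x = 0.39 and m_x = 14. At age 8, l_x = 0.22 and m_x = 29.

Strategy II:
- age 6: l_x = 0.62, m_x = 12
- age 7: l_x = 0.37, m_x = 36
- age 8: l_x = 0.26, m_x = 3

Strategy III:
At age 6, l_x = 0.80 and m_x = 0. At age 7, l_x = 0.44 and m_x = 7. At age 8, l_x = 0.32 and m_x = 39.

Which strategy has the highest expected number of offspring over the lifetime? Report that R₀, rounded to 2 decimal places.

Strategy I: R₀ = 0.56×0 + 0.39×14 + 0.22×29 = 11.8400
Strategy II: R₀ = 0.62×12 + 0.37×36 + 0.26×3 = 21.5400
Strategy III: R₀ = 0.80×0 + 0.44×7 + 0.32×39 = 15.5600
Highest R₀: strategy II with 21.5400.

21.54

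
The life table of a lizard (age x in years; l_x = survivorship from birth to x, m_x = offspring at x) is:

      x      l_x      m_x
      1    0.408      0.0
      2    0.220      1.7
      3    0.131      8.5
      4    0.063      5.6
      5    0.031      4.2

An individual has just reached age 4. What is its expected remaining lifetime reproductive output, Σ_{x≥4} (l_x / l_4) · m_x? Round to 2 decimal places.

7.67

l_4 = 0.063. Conditional survival from age 4 to x is l_x / l_4.
  x=4: (0.063/0.063) × 5.6 = 5.6000
  x=5: (0.031/0.063) × 4.2 = 2.0667
Sum = 5.6000 + 2.0667 = 7.6667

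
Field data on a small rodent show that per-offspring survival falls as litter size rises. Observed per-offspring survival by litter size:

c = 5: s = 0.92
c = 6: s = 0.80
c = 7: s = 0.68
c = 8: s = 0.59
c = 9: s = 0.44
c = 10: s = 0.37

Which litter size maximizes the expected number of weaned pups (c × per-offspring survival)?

6

Expected weaned pups = c × s(c):
  c=5: 5 × 0.92 = 4.600
  c=6: 6 × 0.80 = 4.800
  c=7: 7 × 0.68 = 4.760
  c=8: 8 × 0.59 = 4.720
  c=9: 9 × 0.44 = 3.960
  c=10: 10 × 0.37 = 3.700
Maximum at c = 6 (4.800 weaned pups).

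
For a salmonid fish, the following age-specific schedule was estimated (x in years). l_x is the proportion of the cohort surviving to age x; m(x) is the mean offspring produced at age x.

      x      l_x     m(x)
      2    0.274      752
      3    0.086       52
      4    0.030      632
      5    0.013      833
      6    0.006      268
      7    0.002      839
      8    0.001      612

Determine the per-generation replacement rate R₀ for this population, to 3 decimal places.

R₀ = Σ l_x m(x):
  age 2: 0.274 × 752 = 206.0480
  age 3: 0.086 × 52 = 4.4720
  age 4: 0.030 × 632 = 18.9600
  age 5: 0.013 × 833 = 10.8290
  age 6: 0.006 × 268 = 1.6080
  age 7: 0.002 × 839 = 1.6780
  age 8: 0.001 × 612 = 0.6120
R₀ = 206.0480 + 4.4720 + 18.9600 + 10.8290 + 1.6080 + 1.6780 + 0.6120 = 244.2070

244.207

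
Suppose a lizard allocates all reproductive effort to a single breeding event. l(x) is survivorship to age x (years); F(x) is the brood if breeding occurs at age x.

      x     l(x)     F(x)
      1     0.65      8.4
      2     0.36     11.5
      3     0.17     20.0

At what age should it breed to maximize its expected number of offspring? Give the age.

1

Expected offspring if breeding at age x = l(x) × F(x):
  age 1: 0.65 × 8.4 = 5.460
  age 2: 0.36 × 11.5 = 4.140
  age 3: 0.17 × 20.0 = 3.400
Maximum at age 1 (5.460).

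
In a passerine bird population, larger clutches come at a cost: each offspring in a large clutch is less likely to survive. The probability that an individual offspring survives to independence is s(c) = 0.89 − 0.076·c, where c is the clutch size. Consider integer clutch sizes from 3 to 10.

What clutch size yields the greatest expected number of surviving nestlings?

Expected surviving nestlings = c × s(c):
  c=3: 3 × 0.662 = 1.986
  c=4: 4 × 0.586 = 2.344
  c=5: 5 × 0.510 = 2.550
  c=6: 6 × 0.434 = 2.604
  c=7: 7 × 0.358 = 2.506
  c=8: 8 × 0.282 = 2.256
  c=9: 9 × 0.206 = 1.854
  c=10: 10 × 0.130 = 1.300
Maximum at c = 6 (2.604 surviving nestlings).

6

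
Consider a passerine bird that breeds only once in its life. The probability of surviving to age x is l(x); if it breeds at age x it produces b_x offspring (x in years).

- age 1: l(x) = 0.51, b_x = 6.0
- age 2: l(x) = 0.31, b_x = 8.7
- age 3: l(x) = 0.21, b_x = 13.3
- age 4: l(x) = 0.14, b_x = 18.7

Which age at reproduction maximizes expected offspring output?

1

Expected offspring if breeding at age x = l(x) × b_x:
  age 1: 0.51 × 6.0 = 3.060
  age 2: 0.31 × 8.7 = 2.697
  age 3: 0.21 × 13.3 = 2.793
  age 4: 0.14 × 18.7 = 2.618
Maximum at age 1 (3.060).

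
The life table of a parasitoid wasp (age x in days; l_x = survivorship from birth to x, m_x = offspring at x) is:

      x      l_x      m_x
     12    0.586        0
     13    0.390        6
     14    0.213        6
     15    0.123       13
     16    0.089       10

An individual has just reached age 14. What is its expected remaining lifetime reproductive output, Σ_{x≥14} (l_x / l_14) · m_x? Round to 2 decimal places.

l_14 = 0.213. Conditional survival from age 14 to x is l_x / l_14.
  x=14: (0.213/0.213) × 6 = 6.0000
  x=15: (0.123/0.213) × 13 = 7.5070
  x=16: (0.089/0.213) × 10 = 4.1784
Sum = 6.0000 + 7.5070 + 4.1784 = 17.6854

17.69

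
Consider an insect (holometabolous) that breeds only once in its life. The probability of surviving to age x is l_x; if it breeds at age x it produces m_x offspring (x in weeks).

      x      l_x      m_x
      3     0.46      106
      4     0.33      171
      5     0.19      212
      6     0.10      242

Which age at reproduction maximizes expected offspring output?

Expected offspring if breeding at age x = l_x × m_x:
  age 3: 0.46 × 106 = 48.760
  age 4: 0.33 × 171 = 56.430
  age 5: 0.19 × 212 = 40.280
  age 6: 0.10 × 242 = 24.200
Maximum at age 4 (56.430).

4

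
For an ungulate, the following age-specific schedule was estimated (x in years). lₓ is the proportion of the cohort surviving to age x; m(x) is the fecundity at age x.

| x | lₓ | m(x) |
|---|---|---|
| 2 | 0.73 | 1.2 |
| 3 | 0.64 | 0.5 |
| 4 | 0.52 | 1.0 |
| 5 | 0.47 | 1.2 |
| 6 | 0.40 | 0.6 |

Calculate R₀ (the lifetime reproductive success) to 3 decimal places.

R₀ = Σ lₓ m(x):
  age 2: 0.73 × 1.2 = 0.8760
  age 3: 0.64 × 0.5 = 0.3200
  age 4: 0.52 × 1.0 = 0.5200
  age 5: 0.47 × 1.2 = 0.5640
  age 6: 0.40 × 0.6 = 0.2400
R₀ = 0.8760 + 0.3200 + 0.5200 + 0.5640 + 0.2400 = 2.5200

2.520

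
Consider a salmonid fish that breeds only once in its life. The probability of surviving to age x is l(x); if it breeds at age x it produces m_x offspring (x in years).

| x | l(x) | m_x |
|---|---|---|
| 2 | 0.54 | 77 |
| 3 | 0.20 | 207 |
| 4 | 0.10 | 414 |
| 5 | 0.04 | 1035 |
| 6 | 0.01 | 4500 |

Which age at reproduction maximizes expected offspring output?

6

Expected offspring if breeding at age x = l(x) × m_x:
  age 2: 0.54 × 77 = 41.580
  age 3: 0.20 × 207 = 41.400
  age 4: 0.10 × 414 = 41.400
  age 5: 0.04 × 1035 = 41.400
  age 6: 0.01 × 4500 = 45.000
Maximum at age 6 (45.000).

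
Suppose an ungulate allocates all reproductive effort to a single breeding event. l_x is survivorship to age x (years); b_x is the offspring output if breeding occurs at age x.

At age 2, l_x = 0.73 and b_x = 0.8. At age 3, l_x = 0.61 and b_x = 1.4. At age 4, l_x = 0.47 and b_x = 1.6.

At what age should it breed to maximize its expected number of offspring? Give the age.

Expected offspring if breeding at age x = l_x × b_x:
  age 2: 0.73 × 0.8 = 0.584
  age 3: 0.61 × 1.4 = 0.854
  age 4: 0.47 × 1.6 = 0.752
Maximum at age 3 (0.854).

3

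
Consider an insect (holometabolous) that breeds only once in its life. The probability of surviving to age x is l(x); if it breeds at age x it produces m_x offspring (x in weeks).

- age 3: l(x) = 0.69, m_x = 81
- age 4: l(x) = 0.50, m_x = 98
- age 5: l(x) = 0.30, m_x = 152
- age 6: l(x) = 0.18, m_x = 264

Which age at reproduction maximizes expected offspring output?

3

Expected offspring if breeding at age x = l(x) × m_x:
  age 3: 0.69 × 81 = 55.890
  age 4: 0.50 × 98 = 49.000
  age 5: 0.30 × 152 = 45.600
  age 6: 0.18 × 264 = 47.520
Maximum at age 3 (55.890).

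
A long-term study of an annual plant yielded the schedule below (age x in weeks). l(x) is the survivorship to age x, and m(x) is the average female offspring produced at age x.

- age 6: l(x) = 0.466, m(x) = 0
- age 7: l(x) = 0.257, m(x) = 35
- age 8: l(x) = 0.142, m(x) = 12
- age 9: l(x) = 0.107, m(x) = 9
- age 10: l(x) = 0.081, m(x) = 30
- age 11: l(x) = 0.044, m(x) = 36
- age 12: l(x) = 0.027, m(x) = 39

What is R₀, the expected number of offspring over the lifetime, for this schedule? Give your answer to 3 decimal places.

R₀ = Σ l(x) m(x):
  age 6: 0.466 × 0 = 0.0000
  age 7: 0.257 × 35 = 8.9950
  age 8: 0.142 × 12 = 1.7040
  age 9: 0.107 × 9 = 0.9630
  age 10: 0.081 × 30 = 2.4300
  age 11: 0.044 × 36 = 1.5840
  age 12: 0.027 × 39 = 1.0530
R₀ = 0.0000 + 8.9950 + 1.7040 + 0.9630 + 2.4300 + 1.5840 + 1.0530 = 16.7290

16.729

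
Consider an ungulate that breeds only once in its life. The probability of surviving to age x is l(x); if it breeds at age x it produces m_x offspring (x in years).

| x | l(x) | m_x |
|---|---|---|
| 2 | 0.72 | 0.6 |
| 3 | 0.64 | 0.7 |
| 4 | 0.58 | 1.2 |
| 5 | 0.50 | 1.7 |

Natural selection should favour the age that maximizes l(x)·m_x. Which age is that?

Expected offspring if breeding at age x = l(x) × m_x:
  age 2: 0.72 × 0.6 = 0.432
  age 3: 0.64 × 0.7 = 0.448
  age 4: 0.58 × 1.2 = 0.696
  age 5: 0.50 × 1.7 = 0.850
Maximum at age 5 (0.850).

5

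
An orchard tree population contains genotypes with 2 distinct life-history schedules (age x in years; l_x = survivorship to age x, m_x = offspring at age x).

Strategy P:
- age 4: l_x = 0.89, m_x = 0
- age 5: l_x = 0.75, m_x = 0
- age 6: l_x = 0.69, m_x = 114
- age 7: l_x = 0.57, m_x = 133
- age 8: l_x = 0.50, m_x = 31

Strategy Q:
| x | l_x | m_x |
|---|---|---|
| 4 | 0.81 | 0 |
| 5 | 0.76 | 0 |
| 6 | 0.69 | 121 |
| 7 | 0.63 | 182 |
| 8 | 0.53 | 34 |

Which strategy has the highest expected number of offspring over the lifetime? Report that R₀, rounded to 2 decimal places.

Strategy P: R₀ = 0.89×0 + 0.75×0 + 0.69×114 + 0.57×133 + 0.50×31 = 169.9700
Strategy Q: R₀ = 0.81×0 + 0.76×0 + 0.69×121 + 0.63×182 + 0.53×34 = 216.1700
Highest R₀: strategy Q with 216.1700.

216.17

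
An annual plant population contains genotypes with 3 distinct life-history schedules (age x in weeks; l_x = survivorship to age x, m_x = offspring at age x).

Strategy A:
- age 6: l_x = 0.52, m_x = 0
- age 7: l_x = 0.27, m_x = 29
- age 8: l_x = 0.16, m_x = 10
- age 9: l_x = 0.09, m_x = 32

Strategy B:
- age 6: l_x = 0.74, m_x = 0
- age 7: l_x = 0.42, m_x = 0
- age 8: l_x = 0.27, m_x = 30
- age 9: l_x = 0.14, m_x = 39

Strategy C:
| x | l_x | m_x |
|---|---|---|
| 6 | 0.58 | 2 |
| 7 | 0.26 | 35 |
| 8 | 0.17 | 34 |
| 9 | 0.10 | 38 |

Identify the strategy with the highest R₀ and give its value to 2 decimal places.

19.84

Strategy A: R₀ = 0.52×0 + 0.27×29 + 0.16×10 + 0.09×32 = 12.3100
Strategy B: R₀ = 0.74×0 + 0.42×0 + 0.27×30 + 0.14×39 = 13.5600
Strategy C: R₀ = 0.58×2 + 0.26×35 + 0.17×34 + 0.10×38 = 19.8400
Highest R₀: strategy C with 19.8400.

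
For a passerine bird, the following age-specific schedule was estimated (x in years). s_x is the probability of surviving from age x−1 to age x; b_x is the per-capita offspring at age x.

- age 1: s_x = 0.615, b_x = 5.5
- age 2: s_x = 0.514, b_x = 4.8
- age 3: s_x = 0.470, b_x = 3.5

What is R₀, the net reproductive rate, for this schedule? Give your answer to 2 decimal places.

5.42

Survivorship from birth: l_x = s_1·s_2·…·s_x.
  l_1 = 0.61500
  l_2 = 0.31611
  l_3 = 0.14857
R₀ = Σ l_x b_x:
  age 1: 0.61500 × 5.5 = 3.3825
  age 2: 0.31611 × 4.8 = 1.5173
  age 3: 0.14857 × 3.5 = 0.5200
R₀ = 3.3825 + 1.5173 + 0.5200 = 5.4198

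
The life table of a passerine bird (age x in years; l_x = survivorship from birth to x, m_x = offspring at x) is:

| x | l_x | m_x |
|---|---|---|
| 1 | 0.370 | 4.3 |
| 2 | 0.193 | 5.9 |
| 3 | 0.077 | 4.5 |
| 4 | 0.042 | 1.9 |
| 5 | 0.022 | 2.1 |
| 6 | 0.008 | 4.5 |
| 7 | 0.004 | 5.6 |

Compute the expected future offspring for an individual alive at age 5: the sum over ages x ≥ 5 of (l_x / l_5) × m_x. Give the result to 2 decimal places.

l_5 = 0.022. Conditional survival from age 5 to x is l_x / l_5.
  x=5: (0.022/0.022) × 2.1 = 2.1000
  x=6: (0.008/0.022) × 4.5 = 1.6364
  x=7: (0.004/0.022) × 5.6 = 1.0182
Sum = 2.1000 + 1.6364 + 1.0182 = 4.7545

4.75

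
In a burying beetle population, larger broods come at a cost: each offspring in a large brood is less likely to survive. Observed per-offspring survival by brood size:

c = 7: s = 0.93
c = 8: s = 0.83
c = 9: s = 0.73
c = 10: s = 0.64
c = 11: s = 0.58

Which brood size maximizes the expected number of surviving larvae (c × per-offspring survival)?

8

Expected surviving larvae = c × s(c):
  c=7: 7 × 0.93 = 6.510
  c=8: 8 × 0.83 = 6.640
  c=9: 9 × 0.73 = 6.570
  c=10: 10 × 0.64 = 6.400
  c=11: 11 × 0.58 = 6.380
Maximum at c = 8 (6.640 surviving larvae).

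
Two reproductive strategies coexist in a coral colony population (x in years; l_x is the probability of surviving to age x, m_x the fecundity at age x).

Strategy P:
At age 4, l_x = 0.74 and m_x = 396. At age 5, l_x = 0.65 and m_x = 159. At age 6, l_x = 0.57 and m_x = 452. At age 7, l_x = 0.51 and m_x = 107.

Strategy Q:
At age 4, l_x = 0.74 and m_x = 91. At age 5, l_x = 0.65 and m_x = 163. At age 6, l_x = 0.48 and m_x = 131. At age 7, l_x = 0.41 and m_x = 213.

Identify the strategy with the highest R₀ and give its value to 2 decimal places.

708.60

Strategy P: R₀ = 0.74×396 + 0.65×159 + 0.57×452 + 0.51×107 = 708.6000
Strategy Q: R₀ = 0.74×91 + 0.65×163 + 0.48×131 + 0.41×213 = 323.5000
Highest R₀: strategy P with 708.6000.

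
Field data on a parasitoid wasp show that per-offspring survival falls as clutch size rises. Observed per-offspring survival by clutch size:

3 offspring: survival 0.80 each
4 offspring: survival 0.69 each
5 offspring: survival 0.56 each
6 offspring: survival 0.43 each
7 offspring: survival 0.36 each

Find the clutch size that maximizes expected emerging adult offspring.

Expected emerging adult offspring = c × s(c):
  c=3: 3 × 0.80 = 2.400
  c=4: 4 × 0.69 = 2.760
  c=5: 5 × 0.56 = 2.800
  c=6: 6 × 0.43 = 2.580
  c=7: 7 × 0.36 = 2.520
Maximum at c = 5 (2.800 emerging adult offspring).

5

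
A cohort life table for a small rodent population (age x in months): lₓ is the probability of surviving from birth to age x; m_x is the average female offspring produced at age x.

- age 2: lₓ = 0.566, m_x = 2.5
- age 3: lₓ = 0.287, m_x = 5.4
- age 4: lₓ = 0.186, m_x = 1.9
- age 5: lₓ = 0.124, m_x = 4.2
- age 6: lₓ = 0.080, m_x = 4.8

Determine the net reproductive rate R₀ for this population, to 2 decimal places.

R₀ = Σ lₓ m_x:
  age 2: 0.566 × 2.5 = 1.4150
  age 3: 0.287 × 5.4 = 1.5498
  age 4: 0.186 × 1.9 = 0.3534
  age 5: 0.124 × 4.2 = 0.5208
  age 6: 0.080 × 4.8 = 0.3840
R₀ = 1.4150 + 1.5498 + 0.3534 + 0.5208 + 0.3840 = 4.2230

4.22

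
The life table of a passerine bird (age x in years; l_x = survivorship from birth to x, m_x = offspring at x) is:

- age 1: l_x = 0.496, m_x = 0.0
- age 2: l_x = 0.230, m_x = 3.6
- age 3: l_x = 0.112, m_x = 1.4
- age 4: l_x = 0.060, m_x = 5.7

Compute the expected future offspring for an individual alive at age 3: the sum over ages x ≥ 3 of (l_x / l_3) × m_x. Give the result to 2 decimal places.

4.45

l_3 = 0.112. Conditional survival from age 3 to x is l_x / l_3.
  x=3: (0.112/0.112) × 1.4 = 1.4000
  x=4: (0.060/0.112) × 5.7 = 3.0536
Sum = 1.4000 + 3.0536 = 4.4536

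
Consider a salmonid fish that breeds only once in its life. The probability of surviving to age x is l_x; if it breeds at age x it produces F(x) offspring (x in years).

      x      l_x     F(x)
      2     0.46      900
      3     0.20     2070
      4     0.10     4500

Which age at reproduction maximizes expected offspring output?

4

Expected offspring if breeding at age x = l_x × F(x):
  age 2: 0.46 × 900 = 414.000
  age 3: 0.20 × 2070 = 414.000
  age 4: 0.10 × 4500 = 450.000
Maximum at age 4 (450.000).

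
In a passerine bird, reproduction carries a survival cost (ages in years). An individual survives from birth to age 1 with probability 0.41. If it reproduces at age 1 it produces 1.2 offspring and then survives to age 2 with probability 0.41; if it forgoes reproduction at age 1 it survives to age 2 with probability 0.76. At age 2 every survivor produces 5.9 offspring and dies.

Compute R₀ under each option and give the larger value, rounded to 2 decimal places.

1.84

breed at age 1: R₀ = 0.41 × (1.2 + 0.41 × 5.9) = 0.41 × 3.6190 = 1.4838
delay to age 2: R₀ = 0.41 × (0.76 × 5.9) = 0.41 × 4.4840 = 1.8384
Higher: delay to age 2 (1.8384).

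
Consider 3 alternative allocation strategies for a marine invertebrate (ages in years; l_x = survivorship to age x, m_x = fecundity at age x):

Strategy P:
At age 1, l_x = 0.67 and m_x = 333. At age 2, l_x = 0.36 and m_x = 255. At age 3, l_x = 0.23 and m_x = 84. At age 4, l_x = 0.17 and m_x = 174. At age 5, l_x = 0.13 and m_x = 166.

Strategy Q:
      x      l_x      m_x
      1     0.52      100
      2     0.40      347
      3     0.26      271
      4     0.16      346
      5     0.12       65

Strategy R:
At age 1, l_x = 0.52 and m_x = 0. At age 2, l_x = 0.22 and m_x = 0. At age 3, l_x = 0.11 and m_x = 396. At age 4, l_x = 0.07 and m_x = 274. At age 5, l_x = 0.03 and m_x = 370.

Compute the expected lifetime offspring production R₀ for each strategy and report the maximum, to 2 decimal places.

Strategy P: R₀ = 0.67×333 + 0.36×255 + 0.23×84 + 0.17×174 + 0.13×166 = 385.3900
Strategy Q: R₀ = 0.52×100 + 0.40×347 + 0.26×271 + 0.16×346 + 0.12×65 = 324.4200
Strategy R: R₀ = 0.52×0 + 0.22×0 + 0.11×396 + 0.07×274 + 0.03×370 = 73.8400
Highest R₀: strategy P with 385.3900.

385.39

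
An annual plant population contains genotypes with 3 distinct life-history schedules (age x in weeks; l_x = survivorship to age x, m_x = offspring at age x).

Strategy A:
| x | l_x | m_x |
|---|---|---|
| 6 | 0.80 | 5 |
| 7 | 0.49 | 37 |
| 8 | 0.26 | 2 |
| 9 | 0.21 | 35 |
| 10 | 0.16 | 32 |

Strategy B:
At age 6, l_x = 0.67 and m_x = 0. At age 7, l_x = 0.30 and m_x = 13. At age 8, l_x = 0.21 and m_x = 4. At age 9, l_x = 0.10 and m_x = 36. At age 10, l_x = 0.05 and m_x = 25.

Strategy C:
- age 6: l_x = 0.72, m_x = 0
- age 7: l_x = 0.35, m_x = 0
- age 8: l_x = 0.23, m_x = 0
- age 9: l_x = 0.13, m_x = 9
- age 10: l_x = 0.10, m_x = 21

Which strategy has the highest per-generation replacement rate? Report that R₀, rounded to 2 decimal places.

35.12

Strategy A: R₀ = 0.80×5 + 0.49×37 + 0.26×2 + 0.21×35 + 0.16×32 = 35.1200
Strategy B: R₀ = 0.67×0 + 0.30×13 + 0.21×4 + 0.10×36 + 0.05×25 = 9.5900
Strategy C: R₀ = 0.72×0 + 0.35×0 + 0.23×0 + 0.13×9 + 0.10×21 = 3.2700
Highest R₀: strategy A with 35.1200.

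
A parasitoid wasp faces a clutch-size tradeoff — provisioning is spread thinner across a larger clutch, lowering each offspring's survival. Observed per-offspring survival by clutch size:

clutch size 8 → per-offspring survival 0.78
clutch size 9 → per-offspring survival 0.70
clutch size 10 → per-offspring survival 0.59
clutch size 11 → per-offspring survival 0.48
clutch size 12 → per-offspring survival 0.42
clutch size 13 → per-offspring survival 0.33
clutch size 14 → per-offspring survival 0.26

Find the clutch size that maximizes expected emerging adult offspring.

9

Expected emerging adult offspring = c × s(c):
  c=8: 8 × 0.78 = 6.240
  c=9: 9 × 0.70 = 6.300
  c=10: 10 × 0.59 = 5.900
  c=11: 11 × 0.48 = 5.280
  c=12: 12 × 0.42 = 5.040
  c=13: 13 × 0.33 = 4.290
  c=14: 14 × 0.26 = 3.640
Maximum at c = 9 (6.300 emerging adult offspring).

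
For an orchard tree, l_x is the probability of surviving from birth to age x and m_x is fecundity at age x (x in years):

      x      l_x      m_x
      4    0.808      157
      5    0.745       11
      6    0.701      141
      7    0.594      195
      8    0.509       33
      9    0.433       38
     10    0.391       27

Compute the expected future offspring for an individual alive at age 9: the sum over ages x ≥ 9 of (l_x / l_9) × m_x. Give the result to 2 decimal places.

l_9 = 0.433. Conditional survival from age 9 to x is l_x / l_9.
  x=9: (0.433/0.433) × 38 = 38.0000
  x=10: (0.391/0.433) × 27 = 24.3811
Sum = 38.0000 + 24.3811 = 62.3811

62.38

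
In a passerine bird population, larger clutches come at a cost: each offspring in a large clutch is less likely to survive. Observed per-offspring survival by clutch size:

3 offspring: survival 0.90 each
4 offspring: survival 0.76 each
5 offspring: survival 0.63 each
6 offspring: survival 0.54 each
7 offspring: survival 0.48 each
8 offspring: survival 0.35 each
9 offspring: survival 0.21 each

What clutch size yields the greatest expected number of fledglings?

7

Expected fledglings = c × s(c):
  c=3: 3 × 0.90 = 2.700
  c=4: 4 × 0.76 = 3.040
  c=5: 5 × 0.63 = 3.150
  c=6: 6 × 0.54 = 3.240
  c=7: 7 × 0.48 = 3.360
  c=8: 8 × 0.35 = 2.800
  c=9: 9 × 0.21 = 1.890
Maximum at c = 7 (3.360 fledglings).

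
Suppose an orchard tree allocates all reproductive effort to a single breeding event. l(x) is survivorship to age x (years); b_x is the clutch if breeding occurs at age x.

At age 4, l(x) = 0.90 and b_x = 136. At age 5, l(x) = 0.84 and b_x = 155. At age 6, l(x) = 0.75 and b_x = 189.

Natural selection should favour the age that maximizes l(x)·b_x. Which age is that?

6

Expected offspring if breeding at age x = l(x) × b_x:
  age 4: 0.90 × 136 = 122.400
  age 5: 0.84 × 155 = 130.200
  age 6: 0.75 × 189 = 141.750
Maximum at age 6 (141.750).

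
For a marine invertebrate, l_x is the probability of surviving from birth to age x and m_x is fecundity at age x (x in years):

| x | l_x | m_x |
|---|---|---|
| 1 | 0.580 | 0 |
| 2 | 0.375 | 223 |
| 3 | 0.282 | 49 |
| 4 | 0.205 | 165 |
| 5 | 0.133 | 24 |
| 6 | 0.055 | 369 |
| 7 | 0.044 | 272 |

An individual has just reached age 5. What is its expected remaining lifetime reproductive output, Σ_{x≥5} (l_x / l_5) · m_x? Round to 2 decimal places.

266.58

l_5 = 0.133. Conditional survival from age 5 to x is l_x / l_5.
  x=5: (0.133/0.133) × 24 = 24.0000
  x=6: (0.055/0.133) × 369 = 152.5940
  x=7: (0.044/0.133) × 272 = 89.9850
Sum = 24.0000 + 152.5940 + 89.9850 = 266.5789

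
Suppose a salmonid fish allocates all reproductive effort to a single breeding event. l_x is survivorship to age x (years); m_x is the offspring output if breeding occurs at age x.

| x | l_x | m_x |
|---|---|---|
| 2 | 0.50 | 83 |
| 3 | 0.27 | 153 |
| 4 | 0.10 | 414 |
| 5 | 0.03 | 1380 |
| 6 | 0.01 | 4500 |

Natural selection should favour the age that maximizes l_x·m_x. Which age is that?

6

Expected offspring if breeding at age x = l_x × m_x:
  age 2: 0.50 × 83 = 41.500
  age 3: 0.27 × 153 = 41.310
  age 4: 0.10 × 414 = 41.400
  age 5: 0.03 × 1380 = 41.400
  age 6: 0.01 × 4500 = 45.000
Maximum at age 6 (45.000).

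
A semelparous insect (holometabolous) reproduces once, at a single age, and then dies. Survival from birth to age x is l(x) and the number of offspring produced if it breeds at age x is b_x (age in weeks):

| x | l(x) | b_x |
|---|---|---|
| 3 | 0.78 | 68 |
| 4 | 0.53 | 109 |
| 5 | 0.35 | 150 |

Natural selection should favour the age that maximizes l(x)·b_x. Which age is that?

Expected offspring if breeding at age x = l(x) × b_x:
  age 3: 0.78 × 68 = 53.040
  age 4: 0.53 × 109 = 57.770
  age 5: 0.35 × 150 = 52.500
Maximum at age 4 (57.770).

4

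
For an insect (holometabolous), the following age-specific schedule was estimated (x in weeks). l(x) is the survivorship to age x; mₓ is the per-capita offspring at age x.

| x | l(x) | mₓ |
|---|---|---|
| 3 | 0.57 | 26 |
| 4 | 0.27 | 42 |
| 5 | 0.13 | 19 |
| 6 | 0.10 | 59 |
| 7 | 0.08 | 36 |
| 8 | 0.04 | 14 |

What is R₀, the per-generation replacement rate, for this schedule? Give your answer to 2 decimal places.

R₀ = Σ l(x) mₓ:
  age 3: 0.57 × 26 = 14.8200
  age 4: 0.27 × 42 = 11.3400
  age 5: 0.13 × 19 = 2.4700
  age 6: 0.10 × 59 = 5.9000
  age 7: 0.08 × 36 = 2.8800
  age 8: 0.04 × 14 = 0.5600
R₀ = 14.8200 + 11.3400 + 2.4700 + 5.9000 + 2.8800 + 0.5600 = 37.9700

37.97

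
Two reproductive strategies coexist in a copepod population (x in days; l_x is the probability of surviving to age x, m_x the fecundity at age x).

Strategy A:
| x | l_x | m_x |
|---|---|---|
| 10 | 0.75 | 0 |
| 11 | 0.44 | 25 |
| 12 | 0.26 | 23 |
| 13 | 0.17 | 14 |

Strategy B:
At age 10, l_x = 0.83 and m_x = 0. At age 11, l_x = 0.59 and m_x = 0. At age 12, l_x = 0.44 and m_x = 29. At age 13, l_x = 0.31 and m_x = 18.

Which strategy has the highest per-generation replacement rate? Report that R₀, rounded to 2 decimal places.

Strategy A: R₀ = 0.75×0 + 0.44×25 + 0.26×23 + 0.17×14 = 19.3600
Strategy B: R₀ = 0.83×0 + 0.59×0 + 0.44×29 + 0.31×18 = 18.3400
Highest R₀: strategy A with 19.3600.

19.36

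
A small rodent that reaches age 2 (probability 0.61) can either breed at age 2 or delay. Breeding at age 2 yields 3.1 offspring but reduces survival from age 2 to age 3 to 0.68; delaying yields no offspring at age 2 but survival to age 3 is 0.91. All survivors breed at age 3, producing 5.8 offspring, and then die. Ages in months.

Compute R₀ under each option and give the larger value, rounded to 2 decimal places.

4.30

breed at age 2: R₀ = 0.61 × (3.1 + 0.68 × 5.8) = 0.61 × 7.0440 = 4.2968
delay to age 3: R₀ = 0.61 × (0.91 × 5.8) = 0.61 × 5.2780 = 3.2196
Higher: breed at age 2 (4.2968).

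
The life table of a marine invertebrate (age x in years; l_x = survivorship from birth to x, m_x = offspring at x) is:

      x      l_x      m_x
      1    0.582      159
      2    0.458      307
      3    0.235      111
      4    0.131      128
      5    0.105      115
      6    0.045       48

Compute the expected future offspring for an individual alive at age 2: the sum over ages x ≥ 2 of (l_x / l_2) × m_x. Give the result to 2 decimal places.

431.65

l_2 = 0.458. Conditional survival from age 2 to x is l_x / l_2.
  x=2: (0.458/0.458) × 307 = 307.0000
  x=3: (0.235/0.458) × 111 = 56.9541
  x=4: (0.131/0.458) × 128 = 36.6114
  x=5: (0.105/0.458) × 115 = 26.3646
  x=6: (0.045/0.458) × 48 = 4.7162
Sum = 307.0000 + 56.9541 + 36.6114 + 26.3646 + 4.7162 = 431.6463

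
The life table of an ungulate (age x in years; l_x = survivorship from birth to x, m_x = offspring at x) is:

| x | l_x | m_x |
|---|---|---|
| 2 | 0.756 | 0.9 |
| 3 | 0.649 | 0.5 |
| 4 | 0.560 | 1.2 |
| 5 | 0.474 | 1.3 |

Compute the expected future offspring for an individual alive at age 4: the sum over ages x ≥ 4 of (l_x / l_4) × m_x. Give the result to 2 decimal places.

l_4 = 0.560. Conditional survival from age 4 to x is l_x / l_4.
  x=4: (0.560/0.560) × 1.2 = 1.2000
  x=5: (0.474/0.560) × 1.3 = 1.1004
Sum = 1.2000 + 1.1004 = 2.3004

2.30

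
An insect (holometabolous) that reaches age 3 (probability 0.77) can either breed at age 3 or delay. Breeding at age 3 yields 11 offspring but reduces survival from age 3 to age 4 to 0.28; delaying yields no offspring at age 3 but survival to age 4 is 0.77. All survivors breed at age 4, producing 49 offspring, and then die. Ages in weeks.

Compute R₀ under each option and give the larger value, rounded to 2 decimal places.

29.05

breed at age 3: R₀ = 0.77 × (11 + 0.28 × 49) = 0.77 × 24.7200 = 19.0344
delay to age 4: R₀ = 0.77 × (0.77 × 49) = 0.77 × 37.7300 = 29.0521
Higher: delay to age 4 (29.0521).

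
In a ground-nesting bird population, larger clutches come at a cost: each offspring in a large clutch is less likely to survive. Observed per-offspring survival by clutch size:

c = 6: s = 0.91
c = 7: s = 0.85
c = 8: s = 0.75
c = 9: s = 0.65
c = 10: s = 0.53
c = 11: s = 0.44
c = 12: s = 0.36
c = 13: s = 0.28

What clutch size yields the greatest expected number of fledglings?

Expected fledglings = c × s(c):
  c=6: 6 × 0.91 = 5.460
  c=7: 7 × 0.85 = 5.950
  c=8: 8 × 0.75 = 6.000
  c=9: 9 × 0.65 = 5.850
  c=10: 10 × 0.53 = 5.300
  c=11: 11 × 0.44 = 4.840
  c=12: 12 × 0.36 = 4.320
  c=13: 13 × 0.28 = 3.640
Maximum at c = 8 (6.000 fledglings).

8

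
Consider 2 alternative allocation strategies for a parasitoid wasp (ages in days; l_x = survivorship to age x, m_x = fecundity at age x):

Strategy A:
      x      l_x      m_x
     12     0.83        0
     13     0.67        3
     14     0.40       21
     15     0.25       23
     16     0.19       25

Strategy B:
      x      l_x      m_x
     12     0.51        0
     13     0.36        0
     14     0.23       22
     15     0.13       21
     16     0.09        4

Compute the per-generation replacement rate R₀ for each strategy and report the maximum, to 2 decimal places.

20.91

Strategy A: R₀ = 0.83×0 + 0.67×3 + 0.40×21 + 0.25×23 + 0.19×25 = 20.9100
Strategy B: R₀ = 0.51×0 + 0.36×0 + 0.23×22 + 0.13×21 + 0.09×4 = 8.1500
Highest R₀: strategy A with 20.9100.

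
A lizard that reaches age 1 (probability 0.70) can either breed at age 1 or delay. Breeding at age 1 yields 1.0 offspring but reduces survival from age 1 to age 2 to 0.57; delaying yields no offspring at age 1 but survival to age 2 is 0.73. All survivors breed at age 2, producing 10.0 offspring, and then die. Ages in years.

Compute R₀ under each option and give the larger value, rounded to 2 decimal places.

5.11

breed at age 1: R₀ = 0.70 × (1.0 + 0.57 × 10.0) = 0.70 × 6.7000 = 4.6900
delay to age 2: R₀ = 0.70 × (0.73 × 10.0) = 0.70 × 7.3000 = 5.1100
Higher: delay to age 2 (5.1100).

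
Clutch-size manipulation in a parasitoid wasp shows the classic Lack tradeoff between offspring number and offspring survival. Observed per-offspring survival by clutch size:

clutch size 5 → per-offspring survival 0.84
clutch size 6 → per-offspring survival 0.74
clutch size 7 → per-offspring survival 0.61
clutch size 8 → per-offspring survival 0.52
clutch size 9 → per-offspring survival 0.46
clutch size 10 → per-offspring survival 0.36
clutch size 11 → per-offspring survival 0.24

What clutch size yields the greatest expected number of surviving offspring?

Expected surviving offspring = c × s(c):
  c=5: 5 × 0.84 = 4.200
  c=6: 6 × 0.74 = 4.440
  c=7: 7 × 0.61 = 4.270
  c=8: 8 × 0.52 = 4.160
  c=9: 9 × 0.46 = 4.140
  c=10: 10 × 0.36 = 3.600
  c=11: 11 × 0.24 = 2.640
Maximum at c = 6 (4.440 surviving offspring).

6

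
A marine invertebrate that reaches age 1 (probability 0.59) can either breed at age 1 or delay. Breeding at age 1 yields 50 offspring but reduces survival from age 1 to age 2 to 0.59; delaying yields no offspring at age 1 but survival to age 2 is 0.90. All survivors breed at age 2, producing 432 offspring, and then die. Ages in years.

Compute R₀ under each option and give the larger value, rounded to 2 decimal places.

229.39

breed at age 1: R₀ = 0.59 × (50 + 0.59 × 432) = 0.59 × 304.8800 = 179.8792
delay to age 2: R₀ = 0.59 × (0.90 × 432) = 0.59 × 388.8000 = 229.3920
Higher: delay to age 2 (229.3920).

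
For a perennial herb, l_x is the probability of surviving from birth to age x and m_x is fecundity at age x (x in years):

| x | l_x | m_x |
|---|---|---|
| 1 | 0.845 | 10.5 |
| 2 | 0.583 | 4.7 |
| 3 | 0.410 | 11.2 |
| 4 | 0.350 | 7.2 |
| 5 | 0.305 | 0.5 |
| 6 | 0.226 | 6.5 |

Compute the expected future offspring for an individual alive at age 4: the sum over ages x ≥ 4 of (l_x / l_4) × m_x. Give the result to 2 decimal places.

l_4 = 0.350. Conditional survival from age 4 to x is l_x / l_4.
  x=4: (0.350/0.350) × 7.2 = 7.2000
  x=5: (0.305/0.350) × 0.5 = 0.4357
  x=6: (0.226/0.350) × 6.5 = 4.1971
Sum = 7.2000 + 0.4357 + 4.1971 = 11.8329

11.83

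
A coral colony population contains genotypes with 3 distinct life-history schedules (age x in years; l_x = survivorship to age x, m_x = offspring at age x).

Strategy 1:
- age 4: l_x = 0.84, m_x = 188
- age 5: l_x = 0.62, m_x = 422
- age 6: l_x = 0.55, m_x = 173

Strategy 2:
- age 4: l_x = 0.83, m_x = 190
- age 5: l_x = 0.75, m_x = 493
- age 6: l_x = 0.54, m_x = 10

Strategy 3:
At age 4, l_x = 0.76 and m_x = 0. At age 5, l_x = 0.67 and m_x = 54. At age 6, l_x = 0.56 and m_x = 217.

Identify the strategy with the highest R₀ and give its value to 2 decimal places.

Strategy 1: R₀ = 0.84×188 + 0.62×422 + 0.55×173 = 514.7100
Strategy 2: R₀ = 0.83×190 + 0.75×493 + 0.54×10 = 532.8500
Strategy 3: R₀ = 0.76×0 + 0.67×54 + 0.56×217 = 157.7000
Highest R₀: strategy 2 with 532.8500.

532.85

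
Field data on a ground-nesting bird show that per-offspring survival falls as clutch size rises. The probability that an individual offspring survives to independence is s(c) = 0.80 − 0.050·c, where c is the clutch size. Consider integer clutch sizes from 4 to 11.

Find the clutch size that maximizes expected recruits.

8

Expected recruits = c × s(c):
  c=4: 4 × 0.600 = 2.400
  c=5: 5 × 0.550 = 2.750
  c=6: 6 × 0.500 = 3.000
  c=7: 7 × 0.450 = 3.150
  c=8: 8 × 0.400 = 3.200
  c=9: 9 × 0.350 = 3.150
  c=10: 10 × 0.300 = 3.000
  c=11: 11 × 0.250 = 2.750
Maximum at c = 8 (3.200 recruits).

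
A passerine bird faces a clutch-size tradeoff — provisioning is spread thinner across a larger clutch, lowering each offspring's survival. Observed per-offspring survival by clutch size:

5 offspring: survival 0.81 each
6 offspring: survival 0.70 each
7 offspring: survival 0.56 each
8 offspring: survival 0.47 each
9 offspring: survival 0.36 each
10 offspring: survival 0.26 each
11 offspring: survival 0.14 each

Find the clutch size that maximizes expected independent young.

6

Expected independent young = c × s(c):
  c=5: 5 × 0.81 = 4.050
  c=6: 6 × 0.70 = 4.200
  c=7: 7 × 0.56 = 3.920
  c=8: 8 × 0.47 = 3.760
  c=9: 9 × 0.36 = 3.240
  c=10: 10 × 0.26 = 2.600
  c=11: 11 × 0.14 = 1.540
Maximum at c = 6 (4.200 independent young).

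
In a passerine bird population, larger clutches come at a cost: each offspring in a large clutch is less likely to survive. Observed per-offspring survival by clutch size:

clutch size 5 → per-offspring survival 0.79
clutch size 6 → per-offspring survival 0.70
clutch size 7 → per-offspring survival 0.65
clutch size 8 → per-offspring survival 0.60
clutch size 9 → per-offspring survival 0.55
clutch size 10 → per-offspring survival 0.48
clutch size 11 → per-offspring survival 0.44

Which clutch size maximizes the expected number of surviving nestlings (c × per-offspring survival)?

Expected surviving nestlings = c × s(c):
  c=5: 5 × 0.79 = 3.950
  c=6: 6 × 0.70 = 4.200
  c=7: 7 × 0.65 = 4.550
  c=8: 8 × 0.60 = 4.800
  c=9: 9 × 0.55 = 4.950
  c=10: 10 × 0.48 = 4.800
  c=11: 11 × 0.44 = 4.840
Maximum at c = 9 (4.950 surviving nestlings).

9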